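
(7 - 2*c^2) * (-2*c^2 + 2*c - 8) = 4*c^4 - 4*c^3 + 2*c^2 + 14*c - 56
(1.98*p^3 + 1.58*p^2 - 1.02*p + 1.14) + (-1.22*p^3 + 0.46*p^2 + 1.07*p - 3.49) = 0.76*p^3 + 2.04*p^2 + 0.05*p - 2.35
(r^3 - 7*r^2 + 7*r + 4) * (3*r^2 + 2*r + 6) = 3*r^5 - 19*r^4 + 13*r^3 - 16*r^2 + 50*r + 24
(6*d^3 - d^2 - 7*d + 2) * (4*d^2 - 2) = 24*d^5 - 4*d^4 - 40*d^3 + 10*d^2 + 14*d - 4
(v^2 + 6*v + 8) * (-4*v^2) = -4*v^4 - 24*v^3 - 32*v^2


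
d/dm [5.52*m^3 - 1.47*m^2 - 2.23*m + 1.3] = 16.56*m^2 - 2.94*m - 2.23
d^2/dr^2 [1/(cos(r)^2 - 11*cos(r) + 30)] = (-4*sin(r)^4 + 3*sin(r)^2 - 1485*cos(r)/4 + 33*cos(3*r)/4 + 183)/((cos(r) - 6)^3*(cos(r) - 5)^3)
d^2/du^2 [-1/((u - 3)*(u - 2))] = 2*(-(u - 3)^2 - (u - 3)*(u - 2) - (u - 2)^2)/((u - 3)^3*(u - 2)^3)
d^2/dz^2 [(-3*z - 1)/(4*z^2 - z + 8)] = 2*(-(3*z + 1)*(8*z - 1)^2 + (36*z + 1)*(4*z^2 - z + 8))/(4*z^2 - z + 8)^3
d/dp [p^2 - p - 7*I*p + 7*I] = 2*p - 1 - 7*I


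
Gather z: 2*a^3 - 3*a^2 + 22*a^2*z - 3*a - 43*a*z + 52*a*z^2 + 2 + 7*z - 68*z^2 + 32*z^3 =2*a^3 - 3*a^2 - 3*a + 32*z^3 + z^2*(52*a - 68) + z*(22*a^2 - 43*a + 7) + 2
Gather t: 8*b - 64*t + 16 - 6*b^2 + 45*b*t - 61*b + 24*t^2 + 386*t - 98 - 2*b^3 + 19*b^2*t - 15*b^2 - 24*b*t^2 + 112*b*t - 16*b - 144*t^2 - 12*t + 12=-2*b^3 - 21*b^2 - 69*b + t^2*(-24*b - 120) + t*(19*b^2 + 157*b + 310) - 70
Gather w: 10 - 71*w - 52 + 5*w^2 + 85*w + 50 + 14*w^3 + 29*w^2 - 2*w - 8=14*w^3 + 34*w^2 + 12*w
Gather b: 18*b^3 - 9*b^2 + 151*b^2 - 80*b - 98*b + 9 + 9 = 18*b^3 + 142*b^2 - 178*b + 18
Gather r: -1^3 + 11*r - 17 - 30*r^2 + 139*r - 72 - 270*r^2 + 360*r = -300*r^2 + 510*r - 90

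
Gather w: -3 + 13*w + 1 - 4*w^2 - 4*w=-4*w^2 + 9*w - 2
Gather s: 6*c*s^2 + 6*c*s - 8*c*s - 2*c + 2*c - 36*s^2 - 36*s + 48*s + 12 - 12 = s^2*(6*c - 36) + s*(12 - 2*c)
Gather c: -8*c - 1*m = -8*c - m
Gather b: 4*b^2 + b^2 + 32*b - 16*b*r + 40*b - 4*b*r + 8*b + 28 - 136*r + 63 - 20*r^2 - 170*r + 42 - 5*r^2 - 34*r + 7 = 5*b^2 + b*(80 - 20*r) - 25*r^2 - 340*r + 140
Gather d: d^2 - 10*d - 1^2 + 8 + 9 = d^2 - 10*d + 16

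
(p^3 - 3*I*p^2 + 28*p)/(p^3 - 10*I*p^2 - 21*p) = (p + 4*I)/(p - 3*I)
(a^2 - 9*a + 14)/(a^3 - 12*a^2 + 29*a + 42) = (a - 2)/(a^2 - 5*a - 6)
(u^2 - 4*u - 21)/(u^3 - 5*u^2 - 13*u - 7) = (u + 3)/(u^2 + 2*u + 1)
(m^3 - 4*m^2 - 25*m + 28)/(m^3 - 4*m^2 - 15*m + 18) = (m^2 - 3*m - 28)/(m^2 - 3*m - 18)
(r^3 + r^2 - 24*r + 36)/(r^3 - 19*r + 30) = (r + 6)/(r + 5)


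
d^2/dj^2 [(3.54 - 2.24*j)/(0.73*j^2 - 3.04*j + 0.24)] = (-(1.46*j - 3.04)*(2.24*j - 3.54)*(2.92*j - 6.08) + (9.8112*j - 18.7876)*(0.73*j^2 - 3.04*j + 0.24))/(0.73*j^2 - 3.04*j + 0.24)^3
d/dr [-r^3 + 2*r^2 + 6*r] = -3*r^2 + 4*r + 6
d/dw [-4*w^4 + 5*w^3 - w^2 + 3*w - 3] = -16*w^3 + 15*w^2 - 2*w + 3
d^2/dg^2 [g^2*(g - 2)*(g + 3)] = 12*g^2 + 6*g - 12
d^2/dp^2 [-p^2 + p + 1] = -2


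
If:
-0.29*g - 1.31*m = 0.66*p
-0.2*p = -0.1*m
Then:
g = -11.3103448275862*p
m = 2.0*p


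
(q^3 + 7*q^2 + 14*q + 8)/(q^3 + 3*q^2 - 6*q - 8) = (q + 2)/(q - 2)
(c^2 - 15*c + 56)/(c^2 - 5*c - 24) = (c - 7)/(c + 3)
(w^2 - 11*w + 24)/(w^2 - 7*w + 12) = (w - 8)/(w - 4)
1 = 1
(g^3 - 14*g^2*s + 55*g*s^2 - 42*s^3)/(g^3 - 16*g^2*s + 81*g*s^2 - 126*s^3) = (-g + s)/(-g + 3*s)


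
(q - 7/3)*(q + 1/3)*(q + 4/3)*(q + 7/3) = q^4 + 5*q^3/3 - 5*q^2 - 245*q/27 - 196/81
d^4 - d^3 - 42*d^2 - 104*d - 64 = (d - 8)*(d + 1)*(d + 2)*(d + 4)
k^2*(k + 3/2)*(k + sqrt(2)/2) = k^4 + sqrt(2)*k^3/2 + 3*k^3/2 + 3*sqrt(2)*k^2/4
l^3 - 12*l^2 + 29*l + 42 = (l - 7)*(l - 6)*(l + 1)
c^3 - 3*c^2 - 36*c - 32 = (c - 8)*(c + 1)*(c + 4)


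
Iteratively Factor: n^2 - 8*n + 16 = (n - 4)*(n - 4)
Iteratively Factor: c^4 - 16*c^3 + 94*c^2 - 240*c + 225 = (c - 5)*(c^3 - 11*c^2 + 39*c - 45) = (c - 5)*(c - 3)*(c^2 - 8*c + 15) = (c - 5)^2*(c - 3)*(c - 3)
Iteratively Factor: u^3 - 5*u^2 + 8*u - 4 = (u - 1)*(u^2 - 4*u + 4) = (u - 2)*(u - 1)*(u - 2)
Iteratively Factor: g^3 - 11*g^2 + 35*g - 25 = (g - 5)*(g^2 - 6*g + 5) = (g - 5)^2*(g - 1)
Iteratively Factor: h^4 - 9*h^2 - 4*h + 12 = (h + 2)*(h^3 - 2*h^2 - 5*h + 6) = (h - 1)*(h + 2)*(h^2 - h - 6) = (h - 1)*(h + 2)^2*(h - 3)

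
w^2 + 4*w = w*(w + 4)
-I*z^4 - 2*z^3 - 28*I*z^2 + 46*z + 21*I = (z - 7*I)*(z + I)*(z + 3*I)*(-I*z + 1)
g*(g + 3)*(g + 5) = g^3 + 8*g^2 + 15*g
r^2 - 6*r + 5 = (r - 5)*(r - 1)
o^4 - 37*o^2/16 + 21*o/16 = o*(o - 1)*(o - 3/4)*(o + 7/4)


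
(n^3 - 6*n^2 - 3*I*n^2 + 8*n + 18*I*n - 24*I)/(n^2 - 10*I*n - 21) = (n^2 - 6*n + 8)/(n - 7*I)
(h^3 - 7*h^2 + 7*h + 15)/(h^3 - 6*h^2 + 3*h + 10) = (h - 3)/(h - 2)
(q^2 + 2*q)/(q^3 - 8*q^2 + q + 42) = q/(q^2 - 10*q + 21)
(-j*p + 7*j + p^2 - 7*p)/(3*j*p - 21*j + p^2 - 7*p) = (-j + p)/(3*j + p)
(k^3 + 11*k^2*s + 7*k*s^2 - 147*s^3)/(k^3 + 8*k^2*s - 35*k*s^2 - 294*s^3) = (-k + 3*s)/(-k + 6*s)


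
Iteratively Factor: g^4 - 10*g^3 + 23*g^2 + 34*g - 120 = (g + 2)*(g^3 - 12*g^2 + 47*g - 60) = (g - 3)*(g + 2)*(g^2 - 9*g + 20) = (g - 5)*(g - 3)*(g + 2)*(g - 4)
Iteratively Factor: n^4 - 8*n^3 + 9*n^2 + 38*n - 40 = (n - 4)*(n^3 - 4*n^2 - 7*n + 10) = (n - 4)*(n - 1)*(n^2 - 3*n - 10) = (n - 5)*(n - 4)*(n - 1)*(n + 2)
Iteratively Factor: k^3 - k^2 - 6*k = (k - 3)*(k^2 + 2*k) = k*(k - 3)*(k + 2)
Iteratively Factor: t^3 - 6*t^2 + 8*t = (t - 4)*(t^2 - 2*t) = t*(t - 4)*(t - 2)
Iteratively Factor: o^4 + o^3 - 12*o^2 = (o)*(o^3 + o^2 - 12*o) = o^2*(o^2 + o - 12) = o^2*(o + 4)*(o - 3)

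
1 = 1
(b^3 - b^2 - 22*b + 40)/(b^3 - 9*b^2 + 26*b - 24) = (b + 5)/(b - 3)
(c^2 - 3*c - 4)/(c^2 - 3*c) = (c^2 - 3*c - 4)/(c*(c - 3))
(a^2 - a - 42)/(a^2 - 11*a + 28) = (a + 6)/(a - 4)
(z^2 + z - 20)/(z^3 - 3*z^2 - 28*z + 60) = (z - 4)/(z^2 - 8*z + 12)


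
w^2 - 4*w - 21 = (w - 7)*(w + 3)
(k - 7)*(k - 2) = k^2 - 9*k + 14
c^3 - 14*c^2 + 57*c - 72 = (c - 8)*(c - 3)^2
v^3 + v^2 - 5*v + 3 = (v - 1)^2*(v + 3)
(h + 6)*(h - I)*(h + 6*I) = h^3 + 6*h^2 + 5*I*h^2 + 6*h + 30*I*h + 36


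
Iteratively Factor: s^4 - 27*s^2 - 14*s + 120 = (s - 5)*(s^3 + 5*s^2 - 2*s - 24) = (s - 5)*(s - 2)*(s^2 + 7*s + 12) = (s - 5)*(s - 2)*(s + 4)*(s + 3)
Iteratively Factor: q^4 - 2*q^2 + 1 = (q + 1)*(q^3 - q^2 - q + 1) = (q + 1)^2*(q^2 - 2*q + 1) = (q - 1)*(q + 1)^2*(q - 1)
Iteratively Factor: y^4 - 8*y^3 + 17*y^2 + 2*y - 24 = (y - 2)*(y^3 - 6*y^2 + 5*y + 12) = (y - 3)*(y - 2)*(y^2 - 3*y - 4) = (y - 3)*(y - 2)*(y + 1)*(y - 4)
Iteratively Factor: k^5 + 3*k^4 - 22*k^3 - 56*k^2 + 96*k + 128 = (k + 1)*(k^4 + 2*k^3 - 24*k^2 - 32*k + 128) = (k + 1)*(k + 4)*(k^3 - 2*k^2 - 16*k + 32) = (k - 2)*(k + 1)*(k + 4)*(k^2 - 16) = (k - 2)*(k + 1)*(k + 4)^2*(k - 4)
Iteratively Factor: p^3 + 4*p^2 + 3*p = (p + 3)*(p^2 + p) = (p + 1)*(p + 3)*(p)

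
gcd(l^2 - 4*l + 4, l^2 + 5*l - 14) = l - 2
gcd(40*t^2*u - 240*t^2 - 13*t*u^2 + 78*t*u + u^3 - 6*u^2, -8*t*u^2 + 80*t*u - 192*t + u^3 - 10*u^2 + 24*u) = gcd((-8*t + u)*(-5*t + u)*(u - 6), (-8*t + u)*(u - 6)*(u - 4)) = 8*t*u - 48*t - u^2 + 6*u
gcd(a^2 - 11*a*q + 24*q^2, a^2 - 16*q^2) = 1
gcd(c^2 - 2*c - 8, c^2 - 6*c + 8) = c - 4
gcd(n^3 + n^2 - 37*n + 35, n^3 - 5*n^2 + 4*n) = n - 1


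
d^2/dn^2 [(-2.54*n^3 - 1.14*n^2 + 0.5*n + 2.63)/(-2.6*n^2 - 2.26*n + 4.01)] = (-2.8421709430404e-14*n^4 + 58.753408*n^3 - 173.472984*n^2 + 121.059444*n - 54.106708)/(17.576*n^6 + 45.8328*n^5 - 41.48352*n^4 - 129.833384*n^3 + 63.980352*n^2 + 109.023078*n - 64.481201)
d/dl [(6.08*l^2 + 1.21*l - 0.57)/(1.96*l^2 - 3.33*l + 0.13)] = (-22.618*l^2 + 3.8152*l - 1.7408)/(3.8416*l^4 - 13.0536*l^3 + 11.5985*l^2 - 0.8658*l + 0.0169)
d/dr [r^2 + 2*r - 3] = 2*r + 2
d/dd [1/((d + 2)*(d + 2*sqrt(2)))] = -(2*d + 2 + 2*sqrt(2))/((d + 2)^2*(d + 2*sqrt(2))^2)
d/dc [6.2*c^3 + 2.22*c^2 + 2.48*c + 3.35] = 18.6*c^2 + 4.44*c + 2.48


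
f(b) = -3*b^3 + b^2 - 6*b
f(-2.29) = 55.01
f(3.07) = -95.80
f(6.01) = -651.19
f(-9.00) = 2322.00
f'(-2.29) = -57.78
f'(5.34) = -251.96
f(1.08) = -9.09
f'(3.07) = -84.68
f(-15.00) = 10440.00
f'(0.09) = -5.89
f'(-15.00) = -2061.00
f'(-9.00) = -753.00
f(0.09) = -0.53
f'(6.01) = -319.06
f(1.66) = -20.93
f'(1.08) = -14.34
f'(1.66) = -27.48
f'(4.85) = -208.00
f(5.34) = -460.34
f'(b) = -9*b^2 + 2*b - 6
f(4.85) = -347.83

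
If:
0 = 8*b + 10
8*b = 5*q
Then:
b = -5/4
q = -2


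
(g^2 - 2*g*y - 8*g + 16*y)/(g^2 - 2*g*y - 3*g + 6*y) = (g - 8)/(g - 3)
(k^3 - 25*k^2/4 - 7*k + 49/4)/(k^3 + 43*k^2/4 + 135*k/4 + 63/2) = (k^2 - 8*k + 7)/(k^2 + 9*k + 18)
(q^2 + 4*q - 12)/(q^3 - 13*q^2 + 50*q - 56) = (q + 6)/(q^2 - 11*q + 28)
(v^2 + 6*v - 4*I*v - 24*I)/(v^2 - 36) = (v - 4*I)/(v - 6)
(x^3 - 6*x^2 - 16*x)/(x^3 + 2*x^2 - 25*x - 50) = x*(x - 8)/(x^2 - 25)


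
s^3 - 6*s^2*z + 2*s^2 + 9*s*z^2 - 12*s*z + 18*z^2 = (s + 2)*(s - 3*z)^2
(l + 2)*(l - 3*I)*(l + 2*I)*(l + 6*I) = l^4 + 2*l^3 + 5*I*l^3 + 12*l^2 + 10*I*l^2 + 24*l + 36*I*l + 72*I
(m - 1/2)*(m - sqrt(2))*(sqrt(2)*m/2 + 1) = sqrt(2)*m^3/2 - sqrt(2)*m^2/4 - sqrt(2)*m + sqrt(2)/2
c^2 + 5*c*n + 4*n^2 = (c + n)*(c + 4*n)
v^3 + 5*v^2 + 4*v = v*(v + 1)*(v + 4)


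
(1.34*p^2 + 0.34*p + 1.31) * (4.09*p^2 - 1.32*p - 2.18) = 5.4806*p^4 - 0.3782*p^3 + 1.9879*p^2 - 2.4704*p - 2.8558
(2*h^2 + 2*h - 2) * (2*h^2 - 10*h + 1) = 4*h^4 - 16*h^3 - 22*h^2 + 22*h - 2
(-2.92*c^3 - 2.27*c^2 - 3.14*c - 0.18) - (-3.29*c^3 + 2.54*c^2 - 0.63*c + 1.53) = 0.37*c^3 - 4.81*c^2 - 2.51*c - 1.71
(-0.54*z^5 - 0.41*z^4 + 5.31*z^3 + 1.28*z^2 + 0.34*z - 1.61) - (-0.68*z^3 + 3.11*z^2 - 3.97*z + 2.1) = -0.54*z^5 - 0.41*z^4 + 5.99*z^3 - 1.83*z^2 + 4.31*z - 3.71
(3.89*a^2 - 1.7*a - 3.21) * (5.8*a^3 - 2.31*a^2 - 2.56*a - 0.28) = 22.562*a^5 - 18.8459*a^4 - 24.6494*a^3 + 10.6779*a^2 + 8.6936*a + 0.8988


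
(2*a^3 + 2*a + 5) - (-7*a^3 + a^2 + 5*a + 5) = 9*a^3 - a^2 - 3*a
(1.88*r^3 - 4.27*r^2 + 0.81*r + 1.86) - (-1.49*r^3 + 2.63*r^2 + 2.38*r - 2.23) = 3.37*r^3 - 6.9*r^2 - 1.57*r + 4.09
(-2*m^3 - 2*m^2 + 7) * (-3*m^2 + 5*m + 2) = 6*m^5 - 4*m^4 - 14*m^3 - 25*m^2 + 35*m + 14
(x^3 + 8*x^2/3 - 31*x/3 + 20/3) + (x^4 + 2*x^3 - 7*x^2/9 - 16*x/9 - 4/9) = x^4 + 3*x^3 + 17*x^2/9 - 109*x/9 + 56/9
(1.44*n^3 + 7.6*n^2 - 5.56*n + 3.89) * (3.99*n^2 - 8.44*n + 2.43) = 5.7456*n^5 + 18.1704*n^4 - 82.8292*n^3 + 80.9155*n^2 - 46.3424*n + 9.4527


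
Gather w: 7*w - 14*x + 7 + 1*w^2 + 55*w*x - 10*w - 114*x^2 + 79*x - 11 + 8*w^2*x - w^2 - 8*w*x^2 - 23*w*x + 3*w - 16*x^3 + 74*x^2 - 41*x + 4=8*w^2*x + w*(-8*x^2 + 32*x) - 16*x^3 - 40*x^2 + 24*x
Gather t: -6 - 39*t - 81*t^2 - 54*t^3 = -54*t^3 - 81*t^2 - 39*t - 6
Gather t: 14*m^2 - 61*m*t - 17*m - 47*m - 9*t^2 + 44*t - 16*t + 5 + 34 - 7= 14*m^2 - 64*m - 9*t^2 + t*(28 - 61*m) + 32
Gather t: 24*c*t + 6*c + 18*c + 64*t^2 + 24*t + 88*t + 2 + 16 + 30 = 24*c + 64*t^2 + t*(24*c + 112) + 48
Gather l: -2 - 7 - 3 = -12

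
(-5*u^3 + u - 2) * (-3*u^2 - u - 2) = 15*u^5 + 5*u^4 + 7*u^3 + 5*u^2 + 4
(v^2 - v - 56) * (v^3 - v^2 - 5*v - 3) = v^5 - 2*v^4 - 60*v^3 + 58*v^2 + 283*v + 168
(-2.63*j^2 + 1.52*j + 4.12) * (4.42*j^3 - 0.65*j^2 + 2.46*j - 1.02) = -11.6246*j^5 + 8.4279*j^4 + 10.7526*j^3 + 3.7438*j^2 + 8.5848*j - 4.2024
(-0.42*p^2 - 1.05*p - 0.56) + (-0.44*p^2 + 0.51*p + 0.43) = -0.86*p^2 - 0.54*p - 0.13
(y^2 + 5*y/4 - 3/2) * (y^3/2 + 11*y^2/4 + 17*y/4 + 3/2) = y^5/2 + 27*y^4/8 + 111*y^3/16 + 43*y^2/16 - 9*y/2 - 9/4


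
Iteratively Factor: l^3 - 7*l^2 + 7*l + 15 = (l - 5)*(l^2 - 2*l - 3) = (l - 5)*(l - 3)*(l + 1)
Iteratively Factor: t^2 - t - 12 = (t - 4)*(t + 3)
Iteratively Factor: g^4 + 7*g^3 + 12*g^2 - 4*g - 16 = (g + 2)*(g^3 + 5*g^2 + 2*g - 8) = (g + 2)^2*(g^2 + 3*g - 4) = (g + 2)^2*(g + 4)*(g - 1)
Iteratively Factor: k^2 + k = (k)*(k + 1)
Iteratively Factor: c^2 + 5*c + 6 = (c + 3)*(c + 2)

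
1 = 1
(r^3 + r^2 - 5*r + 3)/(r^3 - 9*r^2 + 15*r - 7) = (r + 3)/(r - 7)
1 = 1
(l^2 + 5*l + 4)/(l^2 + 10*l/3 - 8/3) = 3*(l + 1)/(3*l - 2)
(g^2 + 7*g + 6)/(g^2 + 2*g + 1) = (g + 6)/(g + 1)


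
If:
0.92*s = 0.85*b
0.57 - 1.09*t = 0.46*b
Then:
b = 1.23913043478261 - 2.3695652173913*t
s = 1.14484877126654 - 2.18927221172023*t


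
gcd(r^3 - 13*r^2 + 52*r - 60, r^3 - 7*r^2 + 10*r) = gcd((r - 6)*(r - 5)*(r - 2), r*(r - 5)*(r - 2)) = r^2 - 7*r + 10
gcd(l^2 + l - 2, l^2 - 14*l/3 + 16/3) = 1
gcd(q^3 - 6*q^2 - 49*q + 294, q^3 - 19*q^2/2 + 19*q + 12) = q - 6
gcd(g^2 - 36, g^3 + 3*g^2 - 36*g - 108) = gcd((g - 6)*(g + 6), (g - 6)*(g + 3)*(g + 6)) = g^2 - 36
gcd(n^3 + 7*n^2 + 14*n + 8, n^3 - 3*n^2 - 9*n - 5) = n + 1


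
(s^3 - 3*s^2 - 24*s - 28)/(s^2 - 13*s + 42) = (s^2 + 4*s + 4)/(s - 6)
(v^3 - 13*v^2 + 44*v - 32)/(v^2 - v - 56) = (v^2 - 5*v + 4)/(v + 7)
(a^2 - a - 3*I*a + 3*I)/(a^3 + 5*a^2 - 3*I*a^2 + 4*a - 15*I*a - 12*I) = (a - 1)/(a^2 + 5*a + 4)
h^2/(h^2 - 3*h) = h/(h - 3)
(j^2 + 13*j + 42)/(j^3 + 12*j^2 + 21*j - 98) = (j + 6)/(j^2 + 5*j - 14)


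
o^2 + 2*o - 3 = (o - 1)*(o + 3)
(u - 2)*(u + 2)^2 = u^3 + 2*u^2 - 4*u - 8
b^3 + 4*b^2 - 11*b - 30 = (b - 3)*(b + 2)*(b + 5)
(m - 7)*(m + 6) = m^2 - m - 42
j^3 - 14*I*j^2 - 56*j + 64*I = (j - 8*I)*(j - 4*I)*(j - 2*I)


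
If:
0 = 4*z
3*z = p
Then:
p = 0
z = 0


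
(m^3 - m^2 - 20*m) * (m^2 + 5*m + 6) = m^5 + 4*m^4 - 19*m^3 - 106*m^2 - 120*m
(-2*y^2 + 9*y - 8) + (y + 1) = -2*y^2 + 10*y - 7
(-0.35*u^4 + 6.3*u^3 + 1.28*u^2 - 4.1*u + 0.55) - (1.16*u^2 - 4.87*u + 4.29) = -0.35*u^4 + 6.3*u^3 + 0.12*u^2 + 0.77*u - 3.74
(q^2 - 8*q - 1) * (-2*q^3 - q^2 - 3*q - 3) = -2*q^5 + 15*q^4 + 7*q^3 + 22*q^2 + 27*q + 3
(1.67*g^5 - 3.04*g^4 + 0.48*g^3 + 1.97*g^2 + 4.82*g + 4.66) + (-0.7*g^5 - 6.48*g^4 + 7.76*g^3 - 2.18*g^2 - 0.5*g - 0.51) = 0.97*g^5 - 9.52*g^4 + 8.24*g^3 - 0.21*g^2 + 4.32*g + 4.15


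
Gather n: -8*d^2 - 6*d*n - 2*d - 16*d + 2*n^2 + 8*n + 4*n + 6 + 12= -8*d^2 - 18*d + 2*n^2 + n*(12 - 6*d) + 18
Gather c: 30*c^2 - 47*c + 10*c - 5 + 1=30*c^2 - 37*c - 4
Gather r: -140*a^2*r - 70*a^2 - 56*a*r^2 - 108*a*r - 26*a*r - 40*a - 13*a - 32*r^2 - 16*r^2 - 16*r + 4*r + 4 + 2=-70*a^2 - 53*a + r^2*(-56*a - 48) + r*(-140*a^2 - 134*a - 12) + 6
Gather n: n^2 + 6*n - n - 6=n^2 + 5*n - 6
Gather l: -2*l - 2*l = -4*l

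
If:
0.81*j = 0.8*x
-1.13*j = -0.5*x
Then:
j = 0.00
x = 0.00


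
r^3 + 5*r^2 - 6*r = r*(r - 1)*(r + 6)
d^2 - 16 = (d - 4)*(d + 4)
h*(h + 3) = h^2 + 3*h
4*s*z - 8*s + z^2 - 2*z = (4*s + z)*(z - 2)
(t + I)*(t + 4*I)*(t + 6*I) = t^3 + 11*I*t^2 - 34*t - 24*I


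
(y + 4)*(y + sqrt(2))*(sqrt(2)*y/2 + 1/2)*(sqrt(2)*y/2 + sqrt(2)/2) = y^4/2 + 3*sqrt(2)*y^3/4 + 5*y^3/2 + 5*y^2/2 + 15*sqrt(2)*y^2/4 + 5*y/2 + 3*sqrt(2)*y + 2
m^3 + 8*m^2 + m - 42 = (m - 2)*(m + 3)*(m + 7)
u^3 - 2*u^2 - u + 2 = (u - 2)*(u - 1)*(u + 1)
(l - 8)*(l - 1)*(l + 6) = l^3 - 3*l^2 - 46*l + 48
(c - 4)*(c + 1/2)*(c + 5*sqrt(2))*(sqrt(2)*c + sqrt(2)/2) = sqrt(2)*c^4 - 3*sqrt(2)*c^3 + 10*c^3 - 30*c^2 - 15*sqrt(2)*c^2/4 - 75*c/2 - sqrt(2)*c - 10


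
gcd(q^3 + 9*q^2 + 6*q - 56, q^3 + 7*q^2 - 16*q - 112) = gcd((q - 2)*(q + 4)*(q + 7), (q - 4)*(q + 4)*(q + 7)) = q^2 + 11*q + 28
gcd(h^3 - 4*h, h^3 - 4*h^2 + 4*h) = h^2 - 2*h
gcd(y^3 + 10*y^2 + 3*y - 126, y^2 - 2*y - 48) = y + 6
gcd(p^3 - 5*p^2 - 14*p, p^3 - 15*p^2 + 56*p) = p^2 - 7*p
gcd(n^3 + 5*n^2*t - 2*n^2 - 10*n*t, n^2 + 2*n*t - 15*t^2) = n + 5*t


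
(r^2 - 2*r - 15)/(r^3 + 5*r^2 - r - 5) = (r^2 - 2*r - 15)/(r^3 + 5*r^2 - r - 5)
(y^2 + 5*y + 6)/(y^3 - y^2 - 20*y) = (y^2 + 5*y + 6)/(y*(y^2 - y - 20))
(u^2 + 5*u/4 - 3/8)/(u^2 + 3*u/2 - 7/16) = 2*(2*u + 3)/(4*u + 7)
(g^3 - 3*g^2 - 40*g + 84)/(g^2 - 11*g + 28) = (g^2 + 4*g - 12)/(g - 4)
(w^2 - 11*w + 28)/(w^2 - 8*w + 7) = (w - 4)/(w - 1)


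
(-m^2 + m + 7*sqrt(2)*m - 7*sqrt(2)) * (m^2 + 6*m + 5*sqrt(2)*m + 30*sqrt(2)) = -m^4 - 5*m^3 + 2*sqrt(2)*m^3 + 10*sqrt(2)*m^2 + 76*m^2 - 12*sqrt(2)*m + 350*m - 420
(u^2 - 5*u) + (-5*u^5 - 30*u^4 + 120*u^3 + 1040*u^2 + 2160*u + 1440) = -5*u^5 - 30*u^4 + 120*u^3 + 1041*u^2 + 2155*u + 1440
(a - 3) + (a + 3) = 2*a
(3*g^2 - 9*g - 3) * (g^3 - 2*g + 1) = 3*g^5 - 9*g^4 - 9*g^3 + 21*g^2 - 3*g - 3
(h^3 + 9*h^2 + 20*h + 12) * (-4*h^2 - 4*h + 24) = -4*h^5 - 40*h^4 - 92*h^3 + 88*h^2 + 432*h + 288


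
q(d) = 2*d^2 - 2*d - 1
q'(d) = 4*d - 2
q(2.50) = 6.50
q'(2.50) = 8.00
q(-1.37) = 5.49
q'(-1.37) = -7.48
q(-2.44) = 15.79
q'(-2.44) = -11.76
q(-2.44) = 15.79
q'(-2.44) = -11.76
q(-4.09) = 40.64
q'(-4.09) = -18.36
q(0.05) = -1.10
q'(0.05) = -1.80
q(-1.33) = 5.20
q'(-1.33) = -7.32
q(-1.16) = 4.01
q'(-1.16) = -6.64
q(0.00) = -1.00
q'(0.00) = -2.00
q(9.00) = 143.00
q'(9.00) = 34.00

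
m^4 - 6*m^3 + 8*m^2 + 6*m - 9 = (m - 3)^2*(m - 1)*(m + 1)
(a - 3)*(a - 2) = a^2 - 5*a + 6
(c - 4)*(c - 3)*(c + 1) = c^3 - 6*c^2 + 5*c + 12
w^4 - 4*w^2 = w^2*(w - 2)*(w + 2)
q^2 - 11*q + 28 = (q - 7)*(q - 4)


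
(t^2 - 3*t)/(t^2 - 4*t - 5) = t*(3 - t)/(-t^2 + 4*t + 5)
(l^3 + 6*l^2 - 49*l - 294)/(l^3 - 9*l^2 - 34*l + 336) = (l + 7)/(l - 8)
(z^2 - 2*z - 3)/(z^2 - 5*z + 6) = (z + 1)/(z - 2)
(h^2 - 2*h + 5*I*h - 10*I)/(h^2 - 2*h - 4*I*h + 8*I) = (h + 5*I)/(h - 4*I)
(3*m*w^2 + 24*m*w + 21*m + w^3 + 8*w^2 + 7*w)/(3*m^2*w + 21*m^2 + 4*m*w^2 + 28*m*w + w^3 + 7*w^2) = (w + 1)/(m + w)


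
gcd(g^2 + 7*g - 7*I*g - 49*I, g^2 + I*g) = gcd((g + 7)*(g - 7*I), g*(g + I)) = 1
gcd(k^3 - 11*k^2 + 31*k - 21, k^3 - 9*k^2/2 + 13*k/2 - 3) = k - 1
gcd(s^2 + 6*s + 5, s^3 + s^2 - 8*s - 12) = 1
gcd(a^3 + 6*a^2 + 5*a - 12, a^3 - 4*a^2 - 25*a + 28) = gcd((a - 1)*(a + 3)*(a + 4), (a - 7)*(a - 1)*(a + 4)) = a^2 + 3*a - 4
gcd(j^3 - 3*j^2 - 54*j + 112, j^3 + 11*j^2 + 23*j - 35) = j + 7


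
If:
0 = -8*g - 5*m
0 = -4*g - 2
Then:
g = -1/2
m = 4/5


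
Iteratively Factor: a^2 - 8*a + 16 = (a - 4)*(a - 4)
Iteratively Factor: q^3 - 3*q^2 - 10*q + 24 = (q + 3)*(q^2 - 6*q + 8) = (q - 4)*(q + 3)*(q - 2)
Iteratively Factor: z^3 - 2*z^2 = (z)*(z^2 - 2*z) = z^2*(z - 2)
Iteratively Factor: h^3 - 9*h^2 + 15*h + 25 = (h - 5)*(h^2 - 4*h - 5) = (h - 5)^2*(h + 1)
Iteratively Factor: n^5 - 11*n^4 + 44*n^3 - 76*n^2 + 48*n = (n - 4)*(n^4 - 7*n^3 + 16*n^2 - 12*n) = (n - 4)*(n - 3)*(n^3 - 4*n^2 + 4*n) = n*(n - 4)*(n - 3)*(n^2 - 4*n + 4) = n*(n - 4)*(n - 3)*(n - 2)*(n - 2)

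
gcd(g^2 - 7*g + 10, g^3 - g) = 1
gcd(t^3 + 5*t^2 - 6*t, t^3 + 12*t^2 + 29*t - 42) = t^2 + 5*t - 6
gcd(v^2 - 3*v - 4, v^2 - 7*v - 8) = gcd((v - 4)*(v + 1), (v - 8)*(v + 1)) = v + 1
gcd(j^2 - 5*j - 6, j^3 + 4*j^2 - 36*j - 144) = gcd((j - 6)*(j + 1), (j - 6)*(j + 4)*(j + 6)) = j - 6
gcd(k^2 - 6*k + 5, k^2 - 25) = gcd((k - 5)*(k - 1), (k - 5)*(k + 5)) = k - 5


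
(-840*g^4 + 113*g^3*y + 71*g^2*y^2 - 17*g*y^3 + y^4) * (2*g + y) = -1680*g^5 - 614*g^4*y + 255*g^3*y^2 + 37*g^2*y^3 - 15*g*y^4 + y^5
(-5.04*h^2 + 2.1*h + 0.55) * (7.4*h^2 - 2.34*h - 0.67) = -37.296*h^4 + 27.3336*h^3 + 2.5328*h^2 - 2.694*h - 0.3685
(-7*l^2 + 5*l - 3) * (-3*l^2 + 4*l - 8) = 21*l^4 - 43*l^3 + 85*l^2 - 52*l + 24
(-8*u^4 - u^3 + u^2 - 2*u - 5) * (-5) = 40*u^4 + 5*u^3 - 5*u^2 + 10*u + 25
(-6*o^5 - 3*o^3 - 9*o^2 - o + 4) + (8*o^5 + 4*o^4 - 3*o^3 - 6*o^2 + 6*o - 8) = 2*o^5 + 4*o^4 - 6*o^3 - 15*o^2 + 5*o - 4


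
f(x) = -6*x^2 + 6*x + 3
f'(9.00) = -102.00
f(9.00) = -429.00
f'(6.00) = -66.00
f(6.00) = -177.00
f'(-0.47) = 11.64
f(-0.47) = -1.15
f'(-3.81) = 51.72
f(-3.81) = -106.96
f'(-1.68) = 26.16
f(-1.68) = -24.01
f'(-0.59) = 13.08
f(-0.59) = -2.63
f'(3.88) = -40.56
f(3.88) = -64.05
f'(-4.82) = 63.84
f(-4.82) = -165.31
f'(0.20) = 3.60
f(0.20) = 3.96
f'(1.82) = -15.84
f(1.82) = -5.95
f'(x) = 6 - 12*x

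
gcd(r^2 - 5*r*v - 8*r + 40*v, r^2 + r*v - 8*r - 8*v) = r - 8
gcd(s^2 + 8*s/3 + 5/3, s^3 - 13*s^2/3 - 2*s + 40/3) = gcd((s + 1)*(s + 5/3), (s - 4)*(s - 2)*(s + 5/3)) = s + 5/3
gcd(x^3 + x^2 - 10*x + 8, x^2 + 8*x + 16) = x + 4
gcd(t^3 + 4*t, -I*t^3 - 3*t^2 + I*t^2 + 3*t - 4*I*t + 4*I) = 1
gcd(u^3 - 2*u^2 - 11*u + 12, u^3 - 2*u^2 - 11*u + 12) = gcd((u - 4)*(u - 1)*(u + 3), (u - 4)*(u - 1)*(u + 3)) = u^3 - 2*u^2 - 11*u + 12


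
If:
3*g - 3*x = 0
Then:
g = x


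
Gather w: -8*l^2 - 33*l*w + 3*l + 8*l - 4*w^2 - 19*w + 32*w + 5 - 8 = -8*l^2 + 11*l - 4*w^2 + w*(13 - 33*l) - 3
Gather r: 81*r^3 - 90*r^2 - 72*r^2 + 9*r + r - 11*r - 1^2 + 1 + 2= 81*r^3 - 162*r^2 - r + 2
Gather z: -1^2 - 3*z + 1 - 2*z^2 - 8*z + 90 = -2*z^2 - 11*z + 90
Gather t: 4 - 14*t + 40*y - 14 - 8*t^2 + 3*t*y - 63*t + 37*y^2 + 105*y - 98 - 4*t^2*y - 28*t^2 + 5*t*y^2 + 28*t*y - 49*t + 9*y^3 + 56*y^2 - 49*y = t^2*(-4*y - 36) + t*(5*y^2 + 31*y - 126) + 9*y^3 + 93*y^2 + 96*y - 108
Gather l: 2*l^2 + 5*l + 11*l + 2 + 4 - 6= 2*l^2 + 16*l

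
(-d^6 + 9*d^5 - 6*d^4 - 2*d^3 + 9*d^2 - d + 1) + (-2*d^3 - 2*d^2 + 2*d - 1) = -d^6 + 9*d^5 - 6*d^4 - 4*d^3 + 7*d^2 + d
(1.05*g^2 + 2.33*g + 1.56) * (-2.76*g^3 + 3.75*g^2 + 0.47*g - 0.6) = -2.898*g^5 - 2.4933*g^4 + 4.9254*g^3 + 6.3151*g^2 - 0.6648*g - 0.936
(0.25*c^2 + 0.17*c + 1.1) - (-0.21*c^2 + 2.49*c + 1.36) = 0.46*c^2 - 2.32*c - 0.26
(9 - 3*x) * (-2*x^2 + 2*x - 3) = 6*x^3 - 24*x^2 + 27*x - 27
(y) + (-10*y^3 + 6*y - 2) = -10*y^3 + 7*y - 2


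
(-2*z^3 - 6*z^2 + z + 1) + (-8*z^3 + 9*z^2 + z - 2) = -10*z^3 + 3*z^2 + 2*z - 1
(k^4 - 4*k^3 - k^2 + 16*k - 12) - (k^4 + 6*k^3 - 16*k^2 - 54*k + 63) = -10*k^3 + 15*k^2 + 70*k - 75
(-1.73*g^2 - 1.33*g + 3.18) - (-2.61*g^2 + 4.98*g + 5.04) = 0.88*g^2 - 6.31*g - 1.86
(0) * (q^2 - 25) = 0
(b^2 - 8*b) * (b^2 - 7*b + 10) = b^4 - 15*b^3 + 66*b^2 - 80*b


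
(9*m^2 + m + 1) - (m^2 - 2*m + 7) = 8*m^2 + 3*m - 6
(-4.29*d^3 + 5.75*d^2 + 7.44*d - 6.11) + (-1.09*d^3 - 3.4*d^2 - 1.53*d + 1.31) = -5.38*d^3 + 2.35*d^2 + 5.91*d - 4.8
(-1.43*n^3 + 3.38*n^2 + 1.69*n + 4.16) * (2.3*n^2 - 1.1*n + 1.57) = -3.289*n^5 + 9.347*n^4 - 2.0761*n^3 + 13.0156*n^2 - 1.9227*n + 6.5312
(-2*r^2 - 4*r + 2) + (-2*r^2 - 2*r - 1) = -4*r^2 - 6*r + 1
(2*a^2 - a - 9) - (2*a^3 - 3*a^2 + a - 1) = -2*a^3 + 5*a^2 - 2*a - 8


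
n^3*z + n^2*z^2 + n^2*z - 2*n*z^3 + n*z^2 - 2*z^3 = (n - z)*(n + 2*z)*(n*z + z)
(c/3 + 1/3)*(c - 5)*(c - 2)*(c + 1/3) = c^4/3 - 17*c^3/9 + c^2/3 + 11*c/3 + 10/9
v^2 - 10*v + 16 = (v - 8)*(v - 2)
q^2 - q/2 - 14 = (q - 4)*(q + 7/2)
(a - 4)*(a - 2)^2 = a^3 - 8*a^2 + 20*a - 16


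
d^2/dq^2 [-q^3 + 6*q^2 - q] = 12 - 6*q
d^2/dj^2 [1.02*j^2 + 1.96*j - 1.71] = 2.04000000000000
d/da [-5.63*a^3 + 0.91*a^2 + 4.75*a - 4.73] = -16.89*a^2 + 1.82*a + 4.75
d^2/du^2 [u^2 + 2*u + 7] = 2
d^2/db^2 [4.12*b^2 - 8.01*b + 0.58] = 8.24000000000000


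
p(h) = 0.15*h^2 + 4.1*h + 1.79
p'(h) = 0.3*h + 4.1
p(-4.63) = -13.98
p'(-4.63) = 2.71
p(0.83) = 5.30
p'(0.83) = 4.35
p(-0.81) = -1.43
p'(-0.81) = 3.86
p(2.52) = 13.07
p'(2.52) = 4.86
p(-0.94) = -1.93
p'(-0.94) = 3.82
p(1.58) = 8.64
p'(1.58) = 4.57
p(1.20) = 6.93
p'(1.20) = 4.46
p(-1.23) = -3.03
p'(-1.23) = 3.73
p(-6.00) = -17.41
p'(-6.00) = 2.30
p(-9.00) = -22.96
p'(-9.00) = 1.40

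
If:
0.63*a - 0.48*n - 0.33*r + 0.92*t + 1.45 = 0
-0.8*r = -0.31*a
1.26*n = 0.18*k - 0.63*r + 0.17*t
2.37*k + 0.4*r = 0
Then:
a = -1.42632481777186*t - 2.41824001676799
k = 0.0932828467319149*t + 0.158154937805502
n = 0.424597189325635*t + 0.491127565792442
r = -0.552700866886596*t - 0.937068006497597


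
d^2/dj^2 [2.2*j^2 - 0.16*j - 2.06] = 4.40000000000000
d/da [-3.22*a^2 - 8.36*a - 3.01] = -6.44*a - 8.36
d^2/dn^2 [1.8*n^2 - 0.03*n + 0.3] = 3.60000000000000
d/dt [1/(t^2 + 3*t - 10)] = (-2*t - 3)/(t^2 + 3*t - 10)^2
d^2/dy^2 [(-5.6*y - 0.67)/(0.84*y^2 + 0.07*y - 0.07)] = (-(1.68*y + 0.07)*(3.36*y + 0.14)*(5.6*y + 0.67) + (28.224*y + 1.9096)*(0.84*y^2 + 0.07*y - 0.07))/(0.84*y^2 + 0.07*y - 0.07)^3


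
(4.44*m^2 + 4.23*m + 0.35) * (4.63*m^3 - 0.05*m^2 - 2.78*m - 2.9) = 20.5572*m^5 + 19.3629*m^4 - 10.9342*m^3 - 24.6529*m^2 - 13.24*m - 1.015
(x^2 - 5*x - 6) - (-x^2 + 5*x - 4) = 2*x^2 - 10*x - 2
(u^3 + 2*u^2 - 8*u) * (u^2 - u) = u^5 + u^4 - 10*u^3 + 8*u^2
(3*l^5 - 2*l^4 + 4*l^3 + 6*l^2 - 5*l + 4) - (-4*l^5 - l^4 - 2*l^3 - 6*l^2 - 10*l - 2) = 7*l^5 - l^4 + 6*l^3 + 12*l^2 + 5*l + 6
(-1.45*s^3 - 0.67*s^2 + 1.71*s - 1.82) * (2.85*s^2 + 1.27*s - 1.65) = -4.1325*s^5 - 3.751*s^4 + 6.4151*s^3 - 1.9098*s^2 - 5.1329*s + 3.003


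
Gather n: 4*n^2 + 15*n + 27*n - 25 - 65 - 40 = 4*n^2 + 42*n - 130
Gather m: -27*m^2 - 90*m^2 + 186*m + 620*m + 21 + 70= -117*m^2 + 806*m + 91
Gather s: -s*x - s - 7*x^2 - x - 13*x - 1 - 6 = s*(-x - 1) - 7*x^2 - 14*x - 7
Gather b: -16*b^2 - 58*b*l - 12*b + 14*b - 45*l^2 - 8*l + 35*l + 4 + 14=-16*b^2 + b*(2 - 58*l) - 45*l^2 + 27*l + 18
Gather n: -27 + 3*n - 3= 3*n - 30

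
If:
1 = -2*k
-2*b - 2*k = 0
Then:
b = 1/2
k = -1/2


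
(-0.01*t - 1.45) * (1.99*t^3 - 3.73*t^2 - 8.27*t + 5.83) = -0.0199*t^4 - 2.8482*t^3 + 5.4912*t^2 + 11.9332*t - 8.4535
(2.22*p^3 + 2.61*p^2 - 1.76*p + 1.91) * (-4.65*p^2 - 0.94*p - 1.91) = -10.323*p^5 - 14.2233*p^4 + 1.4904*p^3 - 12.2122*p^2 + 1.5662*p - 3.6481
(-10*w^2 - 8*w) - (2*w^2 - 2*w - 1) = -12*w^2 - 6*w + 1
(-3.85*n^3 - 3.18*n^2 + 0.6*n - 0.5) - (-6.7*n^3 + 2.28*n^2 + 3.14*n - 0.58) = 2.85*n^3 - 5.46*n^2 - 2.54*n + 0.08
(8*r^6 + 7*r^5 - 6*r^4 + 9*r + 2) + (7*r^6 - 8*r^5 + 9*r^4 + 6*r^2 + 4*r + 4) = 15*r^6 - r^5 + 3*r^4 + 6*r^2 + 13*r + 6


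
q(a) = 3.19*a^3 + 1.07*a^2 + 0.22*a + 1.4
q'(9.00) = 794.65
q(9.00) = 2415.56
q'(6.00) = 357.58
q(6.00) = 730.28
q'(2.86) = 84.62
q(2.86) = 85.41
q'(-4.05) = 148.52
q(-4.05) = -193.85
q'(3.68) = 137.70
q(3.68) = 175.68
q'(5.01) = 251.15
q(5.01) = 430.51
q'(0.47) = 3.34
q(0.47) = 2.07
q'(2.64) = 72.57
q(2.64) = 68.13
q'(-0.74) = 3.88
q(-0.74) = 0.53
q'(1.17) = 15.82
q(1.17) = 8.23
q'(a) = 9.57*a^2 + 2.14*a + 0.22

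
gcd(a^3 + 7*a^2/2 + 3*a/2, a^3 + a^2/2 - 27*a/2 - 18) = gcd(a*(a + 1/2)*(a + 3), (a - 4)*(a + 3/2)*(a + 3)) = a + 3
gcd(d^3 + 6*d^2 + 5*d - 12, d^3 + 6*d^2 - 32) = d + 4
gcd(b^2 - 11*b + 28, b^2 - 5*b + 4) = b - 4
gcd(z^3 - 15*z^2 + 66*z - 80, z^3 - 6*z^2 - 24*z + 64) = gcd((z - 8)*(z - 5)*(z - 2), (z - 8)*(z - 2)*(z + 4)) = z^2 - 10*z + 16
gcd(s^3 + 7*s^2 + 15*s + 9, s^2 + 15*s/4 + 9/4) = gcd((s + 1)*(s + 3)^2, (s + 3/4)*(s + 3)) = s + 3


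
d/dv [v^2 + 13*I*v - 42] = 2*v + 13*I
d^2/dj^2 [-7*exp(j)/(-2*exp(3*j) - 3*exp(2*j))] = 7*(16*exp(2*j) + 18*exp(j) + 9)*exp(-j)/(8*exp(3*j) + 36*exp(2*j) + 54*exp(j) + 27)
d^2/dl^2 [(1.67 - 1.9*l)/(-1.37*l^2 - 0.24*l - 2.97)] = ((3.6638 - 15.618*l)*(1.37*l^2 + 0.24*l + 2.97) + (1.9*l - 1.67)*(2.74*l + 0.24)*(5.48*l + 0.48))/(1.37*l^2 + 0.24*l + 2.97)^3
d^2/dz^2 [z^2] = 2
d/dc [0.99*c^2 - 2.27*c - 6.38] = 1.98*c - 2.27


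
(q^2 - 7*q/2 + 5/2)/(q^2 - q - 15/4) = 2*(q - 1)/(2*q + 3)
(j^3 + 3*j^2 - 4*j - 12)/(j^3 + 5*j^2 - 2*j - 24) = (j + 2)/(j + 4)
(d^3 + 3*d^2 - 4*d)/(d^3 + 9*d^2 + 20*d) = (d - 1)/(d + 5)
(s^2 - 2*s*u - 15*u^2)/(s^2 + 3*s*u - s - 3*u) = (s - 5*u)/(s - 1)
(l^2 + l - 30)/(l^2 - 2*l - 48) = (l - 5)/(l - 8)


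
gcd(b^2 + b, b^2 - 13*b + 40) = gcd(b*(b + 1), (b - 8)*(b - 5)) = 1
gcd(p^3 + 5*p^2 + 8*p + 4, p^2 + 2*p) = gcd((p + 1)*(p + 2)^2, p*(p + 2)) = p + 2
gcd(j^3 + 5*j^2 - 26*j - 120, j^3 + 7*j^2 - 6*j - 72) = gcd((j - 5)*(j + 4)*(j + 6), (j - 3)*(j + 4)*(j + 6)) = j^2 + 10*j + 24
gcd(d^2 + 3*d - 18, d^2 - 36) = d + 6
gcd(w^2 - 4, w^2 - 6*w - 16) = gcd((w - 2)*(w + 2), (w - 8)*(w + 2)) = w + 2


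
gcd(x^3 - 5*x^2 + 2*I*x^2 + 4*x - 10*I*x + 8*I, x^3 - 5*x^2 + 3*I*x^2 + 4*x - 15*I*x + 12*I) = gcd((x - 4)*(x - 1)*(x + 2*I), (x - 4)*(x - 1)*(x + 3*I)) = x^2 - 5*x + 4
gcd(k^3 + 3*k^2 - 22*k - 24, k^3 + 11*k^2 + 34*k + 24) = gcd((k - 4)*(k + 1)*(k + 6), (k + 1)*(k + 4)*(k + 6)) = k^2 + 7*k + 6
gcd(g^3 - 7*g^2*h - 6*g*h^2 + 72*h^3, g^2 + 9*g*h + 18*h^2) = g + 3*h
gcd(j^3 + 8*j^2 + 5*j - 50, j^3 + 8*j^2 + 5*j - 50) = j^3 + 8*j^2 + 5*j - 50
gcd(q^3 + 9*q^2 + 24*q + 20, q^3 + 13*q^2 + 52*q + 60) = q^2 + 7*q + 10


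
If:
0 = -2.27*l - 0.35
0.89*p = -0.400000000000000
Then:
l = -0.15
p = -0.45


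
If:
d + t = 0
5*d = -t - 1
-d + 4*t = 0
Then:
No Solution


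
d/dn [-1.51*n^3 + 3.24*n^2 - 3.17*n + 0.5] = -4.53*n^2 + 6.48*n - 3.17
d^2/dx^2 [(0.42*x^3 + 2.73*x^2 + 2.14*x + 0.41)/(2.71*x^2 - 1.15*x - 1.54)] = (2.8421709430404e-14*x^4 + 53.065394*x^3 + 90.889698*x^2 + 51.896298*x + 9.875694)/(19.902511*x^6 - 25.337145*x^5 - 23.177817*x^4 + 27.275585*x^3 + 13.171158*x^2 - 8.18202*x - 3.652264)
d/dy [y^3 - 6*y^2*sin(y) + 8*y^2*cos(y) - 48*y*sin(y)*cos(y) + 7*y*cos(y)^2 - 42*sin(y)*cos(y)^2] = -8*y^2*sin(y) - 6*y^2*cos(y) + 3*y^2 - 12*y*sin(y) - 7*y*sin(2*y) + 16*y*cos(y) - 48*y*cos(2*y) - 24*sin(2*y) - 21*cos(y)/2 + 7*cos(2*y)/2 - 63*cos(3*y)/2 + 7/2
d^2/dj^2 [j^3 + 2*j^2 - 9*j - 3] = 6*j + 4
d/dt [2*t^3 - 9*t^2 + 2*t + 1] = 6*t^2 - 18*t + 2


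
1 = 1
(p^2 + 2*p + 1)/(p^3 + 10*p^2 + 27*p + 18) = (p + 1)/(p^2 + 9*p + 18)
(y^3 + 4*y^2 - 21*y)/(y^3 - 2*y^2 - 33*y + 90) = y*(y + 7)/(y^2 + y - 30)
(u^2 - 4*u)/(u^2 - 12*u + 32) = u/(u - 8)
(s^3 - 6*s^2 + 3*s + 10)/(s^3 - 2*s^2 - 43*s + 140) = (s^2 - s - 2)/(s^2 + 3*s - 28)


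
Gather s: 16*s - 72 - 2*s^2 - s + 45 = -2*s^2 + 15*s - 27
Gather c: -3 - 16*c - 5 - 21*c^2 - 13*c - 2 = -21*c^2 - 29*c - 10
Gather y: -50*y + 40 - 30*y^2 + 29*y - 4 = -30*y^2 - 21*y + 36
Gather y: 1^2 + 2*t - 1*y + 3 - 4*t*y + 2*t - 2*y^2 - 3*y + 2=4*t - 2*y^2 + y*(-4*t - 4) + 6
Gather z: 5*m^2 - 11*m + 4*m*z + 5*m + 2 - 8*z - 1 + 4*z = 5*m^2 - 6*m + z*(4*m - 4) + 1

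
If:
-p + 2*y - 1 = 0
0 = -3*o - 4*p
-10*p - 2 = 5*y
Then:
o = 12/25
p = -9/25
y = 8/25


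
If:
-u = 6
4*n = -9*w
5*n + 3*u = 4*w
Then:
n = 162/61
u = -6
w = -72/61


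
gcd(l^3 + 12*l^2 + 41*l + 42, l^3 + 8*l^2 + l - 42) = l^2 + 10*l + 21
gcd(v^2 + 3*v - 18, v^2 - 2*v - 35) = 1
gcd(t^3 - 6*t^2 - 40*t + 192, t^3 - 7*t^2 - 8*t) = t - 8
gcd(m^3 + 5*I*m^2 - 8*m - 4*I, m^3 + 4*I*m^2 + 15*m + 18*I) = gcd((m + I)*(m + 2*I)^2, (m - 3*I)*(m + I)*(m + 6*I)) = m + I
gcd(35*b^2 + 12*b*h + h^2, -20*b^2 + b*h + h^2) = 5*b + h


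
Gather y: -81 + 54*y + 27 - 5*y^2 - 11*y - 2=-5*y^2 + 43*y - 56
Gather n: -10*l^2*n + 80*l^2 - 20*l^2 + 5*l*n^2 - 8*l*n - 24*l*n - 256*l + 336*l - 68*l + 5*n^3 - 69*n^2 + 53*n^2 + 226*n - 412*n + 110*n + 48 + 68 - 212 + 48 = 60*l^2 + 12*l + 5*n^3 + n^2*(5*l - 16) + n*(-10*l^2 - 32*l - 76) - 48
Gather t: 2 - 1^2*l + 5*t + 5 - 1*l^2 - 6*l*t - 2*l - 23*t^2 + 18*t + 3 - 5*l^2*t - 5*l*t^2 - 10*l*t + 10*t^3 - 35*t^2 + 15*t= -l^2 - 3*l + 10*t^3 + t^2*(-5*l - 58) + t*(-5*l^2 - 16*l + 38) + 10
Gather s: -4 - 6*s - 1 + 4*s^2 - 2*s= 4*s^2 - 8*s - 5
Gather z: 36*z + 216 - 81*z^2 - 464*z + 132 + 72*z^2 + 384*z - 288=-9*z^2 - 44*z + 60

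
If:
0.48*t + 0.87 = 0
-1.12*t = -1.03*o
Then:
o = -1.97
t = -1.81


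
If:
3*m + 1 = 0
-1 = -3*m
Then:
No Solution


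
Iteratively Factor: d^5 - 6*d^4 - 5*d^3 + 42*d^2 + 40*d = (d + 2)*(d^4 - 8*d^3 + 11*d^2 + 20*d) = (d - 4)*(d + 2)*(d^3 - 4*d^2 - 5*d) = (d - 4)*(d + 1)*(d + 2)*(d^2 - 5*d) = (d - 5)*(d - 4)*(d + 1)*(d + 2)*(d)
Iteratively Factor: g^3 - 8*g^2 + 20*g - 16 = (g - 4)*(g^2 - 4*g + 4) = (g - 4)*(g - 2)*(g - 2)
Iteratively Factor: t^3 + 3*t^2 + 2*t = (t + 1)*(t^2 + 2*t) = (t + 1)*(t + 2)*(t)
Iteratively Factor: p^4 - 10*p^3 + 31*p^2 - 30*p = (p - 5)*(p^3 - 5*p^2 + 6*p) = (p - 5)*(p - 2)*(p^2 - 3*p) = p*(p - 5)*(p - 2)*(p - 3)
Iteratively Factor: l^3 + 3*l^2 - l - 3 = (l - 1)*(l^2 + 4*l + 3) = (l - 1)*(l + 3)*(l + 1)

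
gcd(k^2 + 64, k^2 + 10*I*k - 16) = k + 8*I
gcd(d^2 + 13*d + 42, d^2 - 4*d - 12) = 1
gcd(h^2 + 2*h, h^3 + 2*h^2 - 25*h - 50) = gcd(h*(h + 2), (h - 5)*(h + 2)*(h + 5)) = h + 2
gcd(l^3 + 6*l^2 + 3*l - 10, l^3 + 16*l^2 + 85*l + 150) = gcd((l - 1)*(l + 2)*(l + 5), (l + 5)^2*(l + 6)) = l + 5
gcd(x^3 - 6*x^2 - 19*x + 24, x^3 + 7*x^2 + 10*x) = 1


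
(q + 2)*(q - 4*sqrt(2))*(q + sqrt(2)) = q^3 - 3*sqrt(2)*q^2 + 2*q^2 - 6*sqrt(2)*q - 8*q - 16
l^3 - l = l*(l - 1)*(l + 1)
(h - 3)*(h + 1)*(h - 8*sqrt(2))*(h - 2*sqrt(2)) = h^4 - 10*sqrt(2)*h^3 - 2*h^3 + 20*sqrt(2)*h^2 + 29*h^2 - 64*h + 30*sqrt(2)*h - 96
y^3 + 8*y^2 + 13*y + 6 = (y + 1)^2*(y + 6)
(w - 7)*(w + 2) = w^2 - 5*w - 14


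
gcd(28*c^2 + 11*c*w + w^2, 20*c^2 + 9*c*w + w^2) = 4*c + w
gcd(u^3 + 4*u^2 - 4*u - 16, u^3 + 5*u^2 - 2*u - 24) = u^2 + 2*u - 8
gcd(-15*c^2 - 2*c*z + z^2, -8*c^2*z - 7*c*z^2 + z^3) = 1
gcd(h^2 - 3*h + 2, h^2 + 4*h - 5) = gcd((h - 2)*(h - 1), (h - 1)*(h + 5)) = h - 1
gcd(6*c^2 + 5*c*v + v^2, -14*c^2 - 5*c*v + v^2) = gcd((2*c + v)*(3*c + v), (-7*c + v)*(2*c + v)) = 2*c + v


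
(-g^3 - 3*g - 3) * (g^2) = -g^5 - 3*g^3 - 3*g^2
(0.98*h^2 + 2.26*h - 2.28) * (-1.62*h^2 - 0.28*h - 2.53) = -1.5876*h^4 - 3.9356*h^3 + 0.5814*h^2 - 5.0794*h + 5.7684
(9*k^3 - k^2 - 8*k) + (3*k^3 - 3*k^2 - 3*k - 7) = 12*k^3 - 4*k^2 - 11*k - 7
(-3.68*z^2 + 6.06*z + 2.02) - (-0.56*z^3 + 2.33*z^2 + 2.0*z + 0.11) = 0.56*z^3 - 6.01*z^2 + 4.06*z + 1.91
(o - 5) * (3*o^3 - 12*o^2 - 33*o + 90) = 3*o^4 - 27*o^3 + 27*o^2 + 255*o - 450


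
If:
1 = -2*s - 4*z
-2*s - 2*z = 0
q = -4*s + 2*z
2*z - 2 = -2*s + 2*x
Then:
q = -3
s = 1/2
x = -1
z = -1/2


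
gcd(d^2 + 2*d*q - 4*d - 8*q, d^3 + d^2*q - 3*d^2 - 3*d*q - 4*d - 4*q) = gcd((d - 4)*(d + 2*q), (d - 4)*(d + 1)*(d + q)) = d - 4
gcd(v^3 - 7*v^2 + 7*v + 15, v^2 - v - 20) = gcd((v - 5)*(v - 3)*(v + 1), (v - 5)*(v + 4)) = v - 5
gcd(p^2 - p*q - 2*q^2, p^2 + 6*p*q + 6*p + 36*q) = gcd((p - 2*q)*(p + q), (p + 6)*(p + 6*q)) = 1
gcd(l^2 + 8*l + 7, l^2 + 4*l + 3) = l + 1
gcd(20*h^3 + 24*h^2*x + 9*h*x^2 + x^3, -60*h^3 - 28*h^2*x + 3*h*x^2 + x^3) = 2*h + x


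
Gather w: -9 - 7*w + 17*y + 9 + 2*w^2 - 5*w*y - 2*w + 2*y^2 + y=2*w^2 + w*(-5*y - 9) + 2*y^2 + 18*y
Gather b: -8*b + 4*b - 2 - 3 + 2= -4*b - 3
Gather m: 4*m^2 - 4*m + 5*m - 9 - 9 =4*m^2 + m - 18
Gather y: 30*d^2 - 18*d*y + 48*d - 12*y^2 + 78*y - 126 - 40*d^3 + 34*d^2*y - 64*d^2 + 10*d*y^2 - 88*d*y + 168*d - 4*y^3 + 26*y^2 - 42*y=-40*d^3 - 34*d^2 + 216*d - 4*y^3 + y^2*(10*d + 14) + y*(34*d^2 - 106*d + 36) - 126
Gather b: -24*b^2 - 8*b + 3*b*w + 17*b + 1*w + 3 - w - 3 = -24*b^2 + b*(3*w + 9)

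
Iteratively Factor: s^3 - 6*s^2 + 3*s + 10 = (s - 5)*(s^2 - s - 2) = (s - 5)*(s - 2)*(s + 1)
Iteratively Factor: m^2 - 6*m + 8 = (m - 4)*(m - 2)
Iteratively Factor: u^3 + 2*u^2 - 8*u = (u)*(u^2 + 2*u - 8) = u*(u + 4)*(u - 2)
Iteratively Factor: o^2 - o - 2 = (o - 2)*(o + 1)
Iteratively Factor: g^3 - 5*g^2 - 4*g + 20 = (g - 5)*(g^2 - 4) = (g - 5)*(g - 2)*(g + 2)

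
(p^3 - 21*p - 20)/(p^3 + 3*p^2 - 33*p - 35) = (p + 4)/(p + 7)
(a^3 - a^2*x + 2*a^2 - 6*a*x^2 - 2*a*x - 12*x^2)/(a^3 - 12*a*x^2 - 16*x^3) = (-a^2 + 3*a*x - 2*a + 6*x)/(-a^2 + 2*a*x + 8*x^2)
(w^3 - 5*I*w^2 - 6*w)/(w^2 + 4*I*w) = (w^2 - 5*I*w - 6)/(w + 4*I)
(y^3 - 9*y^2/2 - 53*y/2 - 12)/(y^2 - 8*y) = y + 7/2 + 3/(2*y)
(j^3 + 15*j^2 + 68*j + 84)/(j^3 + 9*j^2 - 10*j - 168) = (j + 2)/(j - 4)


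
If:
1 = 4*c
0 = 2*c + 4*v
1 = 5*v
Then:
No Solution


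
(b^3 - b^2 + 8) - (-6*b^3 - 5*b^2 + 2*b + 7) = 7*b^3 + 4*b^2 - 2*b + 1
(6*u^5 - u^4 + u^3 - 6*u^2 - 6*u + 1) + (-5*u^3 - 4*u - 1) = 6*u^5 - u^4 - 4*u^3 - 6*u^2 - 10*u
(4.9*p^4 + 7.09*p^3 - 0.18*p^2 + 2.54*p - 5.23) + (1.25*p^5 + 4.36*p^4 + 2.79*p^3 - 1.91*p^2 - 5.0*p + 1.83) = 1.25*p^5 + 9.26*p^4 + 9.88*p^3 - 2.09*p^2 - 2.46*p - 3.4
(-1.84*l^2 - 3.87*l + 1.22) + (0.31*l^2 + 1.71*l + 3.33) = -1.53*l^2 - 2.16*l + 4.55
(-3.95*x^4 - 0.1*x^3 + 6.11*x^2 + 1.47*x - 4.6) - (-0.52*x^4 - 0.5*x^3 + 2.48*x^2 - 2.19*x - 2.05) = -3.43*x^4 + 0.4*x^3 + 3.63*x^2 + 3.66*x - 2.55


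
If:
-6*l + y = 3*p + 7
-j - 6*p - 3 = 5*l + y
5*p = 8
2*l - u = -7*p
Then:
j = -11*y/6 - 83/30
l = y/6 - 59/30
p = 8/5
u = y/3 + 109/15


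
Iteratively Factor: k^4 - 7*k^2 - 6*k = (k + 1)*(k^3 - k^2 - 6*k) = k*(k + 1)*(k^2 - k - 6) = k*(k - 3)*(k + 1)*(k + 2)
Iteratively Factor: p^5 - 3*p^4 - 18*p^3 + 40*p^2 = (p + 4)*(p^4 - 7*p^3 + 10*p^2) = p*(p + 4)*(p^3 - 7*p^2 + 10*p) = p*(p - 5)*(p + 4)*(p^2 - 2*p) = p^2*(p - 5)*(p + 4)*(p - 2)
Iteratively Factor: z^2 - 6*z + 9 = (z - 3)*(z - 3)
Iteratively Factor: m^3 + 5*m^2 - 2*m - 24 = (m + 4)*(m^2 + m - 6) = (m + 3)*(m + 4)*(m - 2)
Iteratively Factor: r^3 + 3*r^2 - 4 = (r + 2)*(r^2 + r - 2) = (r - 1)*(r + 2)*(r + 2)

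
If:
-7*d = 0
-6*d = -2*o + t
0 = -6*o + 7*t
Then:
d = 0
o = 0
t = 0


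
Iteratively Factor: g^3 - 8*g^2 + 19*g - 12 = (g - 3)*(g^2 - 5*g + 4) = (g - 4)*(g - 3)*(g - 1)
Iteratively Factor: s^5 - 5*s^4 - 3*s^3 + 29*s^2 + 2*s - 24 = (s - 3)*(s^4 - 2*s^3 - 9*s^2 + 2*s + 8) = (s - 3)*(s + 2)*(s^3 - 4*s^2 - s + 4) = (s - 4)*(s - 3)*(s + 2)*(s^2 - 1) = (s - 4)*(s - 3)*(s + 1)*(s + 2)*(s - 1)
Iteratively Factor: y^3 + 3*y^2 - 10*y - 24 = (y + 2)*(y^2 + y - 12) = (y + 2)*(y + 4)*(y - 3)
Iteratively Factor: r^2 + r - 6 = (r + 3)*(r - 2)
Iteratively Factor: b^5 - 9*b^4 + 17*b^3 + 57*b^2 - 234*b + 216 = (b - 2)*(b^4 - 7*b^3 + 3*b^2 + 63*b - 108) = (b - 4)*(b - 2)*(b^3 - 3*b^2 - 9*b + 27) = (b - 4)*(b - 3)*(b - 2)*(b^2 - 9) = (b - 4)*(b - 3)*(b - 2)*(b + 3)*(b - 3)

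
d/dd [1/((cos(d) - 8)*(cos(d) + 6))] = 2*(cos(d) - 1)*sin(d)/((cos(d) - 8)^2*(cos(d) + 6)^2)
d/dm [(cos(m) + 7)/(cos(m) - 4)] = 11*sin(m)/(cos(m) - 4)^2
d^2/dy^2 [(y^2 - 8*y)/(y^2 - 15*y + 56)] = 14/(y^3 - 21*y^2 + 147*y - 343)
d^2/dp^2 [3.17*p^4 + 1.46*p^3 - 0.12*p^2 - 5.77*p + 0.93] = 38.04*p^2 + 8.76*p - 0.24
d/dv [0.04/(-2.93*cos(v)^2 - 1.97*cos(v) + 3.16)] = -(0.2344*cos(v) + 0.0788)*sin(v)/(2.93*cos(v)^2 + 1.97*cos(v) - 3.16)^2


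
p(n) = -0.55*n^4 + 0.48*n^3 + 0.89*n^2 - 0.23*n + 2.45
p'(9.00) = -1471.37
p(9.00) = -3186.16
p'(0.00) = -0.23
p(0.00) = 2.45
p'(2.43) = -18.97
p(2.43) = -5.14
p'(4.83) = -205.93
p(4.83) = -223.14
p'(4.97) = -225.89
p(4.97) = -253.36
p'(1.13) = 0.45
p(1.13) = 3.12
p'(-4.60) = 236.19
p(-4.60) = -270.64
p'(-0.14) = -0.44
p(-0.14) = 2.50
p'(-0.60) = -0.30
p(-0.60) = 2.73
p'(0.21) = 0.19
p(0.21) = 2.44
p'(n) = -2.2*n^3 + 1.44*n^2 + 1.78*n - 0.23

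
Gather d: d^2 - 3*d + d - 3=d^2 - 2*d - 3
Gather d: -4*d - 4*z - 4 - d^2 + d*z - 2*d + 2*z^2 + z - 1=-d^2 + d*(z - 6) + 2*z^2 - 3*z - 5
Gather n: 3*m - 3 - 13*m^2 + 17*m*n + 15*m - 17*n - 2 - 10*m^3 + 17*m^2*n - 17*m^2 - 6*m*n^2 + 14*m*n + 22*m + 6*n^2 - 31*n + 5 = -10*m^3 - 30*m^2 + 40*m + n^2*(6 - 6*m) + n*(17*m^2 + 31*m - 48)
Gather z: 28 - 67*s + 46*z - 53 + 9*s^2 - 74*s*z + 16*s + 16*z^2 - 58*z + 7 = 9*s^2 - 51*s + 16*z^2 + z*(-74*s - 12) - 18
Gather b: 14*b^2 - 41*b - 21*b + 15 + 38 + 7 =14*b^2 - 62*b + 60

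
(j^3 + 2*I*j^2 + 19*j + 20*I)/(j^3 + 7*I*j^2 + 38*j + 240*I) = (j^2 - 3*I*j + 4)/(j^2 + 2*I*j + 48)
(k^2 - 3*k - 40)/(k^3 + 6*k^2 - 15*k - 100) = (k - 8)/(k^2 + k - 20)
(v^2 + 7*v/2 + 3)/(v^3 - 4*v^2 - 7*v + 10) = (v + 3/2)/(v^2 - 6*v + 5)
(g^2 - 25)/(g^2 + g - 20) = (g - 5)/(g - 4)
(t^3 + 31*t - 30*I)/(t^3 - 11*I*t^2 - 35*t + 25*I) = (t + 6*I)/(t - 5*I)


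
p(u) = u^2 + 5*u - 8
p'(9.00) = 23.00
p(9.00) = 118.00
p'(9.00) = 23.00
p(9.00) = 118.00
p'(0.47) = 5.94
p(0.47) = -5.43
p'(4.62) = 14.24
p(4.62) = 36.44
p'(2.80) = 10.60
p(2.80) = 13.84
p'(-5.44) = -5.88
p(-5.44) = -5.61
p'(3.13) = 11.26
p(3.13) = 17.45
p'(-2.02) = 0.96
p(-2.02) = -14.02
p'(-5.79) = -6.58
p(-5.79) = -3.43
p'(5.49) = 15.98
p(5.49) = 49.59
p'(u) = 2*u + 5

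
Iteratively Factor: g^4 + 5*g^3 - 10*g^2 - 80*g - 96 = (g + 3)*(g^3 + 2*g^2 - 16*g - 32) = (g + 3)*(g + 4)*(g^2 - 2*g - 8) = (g - 4)*(g + 3)*(g + 4)*(g + 2)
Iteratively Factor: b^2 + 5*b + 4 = (b + 4)*(b + 1)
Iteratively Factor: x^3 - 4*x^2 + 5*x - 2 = (x - 1)*(x^2 - 3*x + 2) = (x - 1)^2*(x - 2)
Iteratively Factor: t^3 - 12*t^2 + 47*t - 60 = (t - 3)*(t^2 - 9*t + 20) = (t - 4)*(t - 3)*(t - 5)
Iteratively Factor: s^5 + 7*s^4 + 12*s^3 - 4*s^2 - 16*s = (s + 2)*(s^4 + 5*s^3 + 2*s^2 - 8*s) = (s + 2)^2*(s^3 + 3*s^2 - 4*s) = (s - 1)*(s + 2)^2*(s^2 + 4*s) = s*(s - 1)*(s + 2)^2*(s + 4)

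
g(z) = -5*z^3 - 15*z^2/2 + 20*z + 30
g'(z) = -15*z^2 - 15*z + 20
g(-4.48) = 239.45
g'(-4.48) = -213.86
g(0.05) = 30.98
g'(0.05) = 19.21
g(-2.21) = 3.14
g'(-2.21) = -20.11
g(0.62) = 38.33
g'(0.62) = 4.93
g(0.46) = 37.13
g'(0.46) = 9.93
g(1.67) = 19.20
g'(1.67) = -46.88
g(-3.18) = 51.34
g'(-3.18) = -83.99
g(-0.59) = 16.62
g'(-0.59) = 23.63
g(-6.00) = 720.00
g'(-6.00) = -430.00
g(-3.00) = 37.50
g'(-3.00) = -70.00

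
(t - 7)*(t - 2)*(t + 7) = t^3 - 2*t^2 - 49*t + 98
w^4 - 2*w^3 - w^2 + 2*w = w*(w - 2)*(w - 1)*(w + 1)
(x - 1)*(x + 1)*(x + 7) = x^3 + 7*x^2 - x - 7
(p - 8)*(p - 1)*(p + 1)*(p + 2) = p^4 - 6*p^3 - 17*p^2 + 6*p + 16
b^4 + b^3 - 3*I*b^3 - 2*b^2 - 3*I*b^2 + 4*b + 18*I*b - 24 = (b - 2)*(b + 3)*(b - 4*I)*(b + I)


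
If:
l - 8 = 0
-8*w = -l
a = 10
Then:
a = 10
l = 8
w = 1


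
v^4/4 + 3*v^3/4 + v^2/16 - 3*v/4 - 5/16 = (v/4 + 1/4)*(v - 1)*(v + 1/2)*(v + 5/2)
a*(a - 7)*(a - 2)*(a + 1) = a^4 - 8*a^3 + 5*a^2 + 14*a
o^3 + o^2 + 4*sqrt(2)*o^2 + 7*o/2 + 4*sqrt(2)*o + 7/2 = (o + 1)*(o + sqrt(2)/2)*(o + 7*sqrt(2)/2)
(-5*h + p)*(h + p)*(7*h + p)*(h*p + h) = -35*h^4*p - 35*h^4 - 33*h^3*p^2 - 33*h^3*p + 3*h^2*p^3 + 3*h^2*p^2 + h*p^4 + h*p^3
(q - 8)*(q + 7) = q^2 - q - 56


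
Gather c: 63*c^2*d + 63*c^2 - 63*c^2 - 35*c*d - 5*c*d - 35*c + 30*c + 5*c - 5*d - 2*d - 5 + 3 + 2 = 63*c^2*d - 40*c*d - 7*d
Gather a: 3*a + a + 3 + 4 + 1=4*a + 8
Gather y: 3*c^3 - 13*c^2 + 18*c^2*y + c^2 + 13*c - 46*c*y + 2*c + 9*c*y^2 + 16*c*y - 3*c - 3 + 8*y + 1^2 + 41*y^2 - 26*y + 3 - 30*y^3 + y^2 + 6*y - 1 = 3*c^3 - 12*c^2 + 12*c - 30*y^3 + y^2*(9*c + 42) + y*(18*c^2 - 30*c - 12)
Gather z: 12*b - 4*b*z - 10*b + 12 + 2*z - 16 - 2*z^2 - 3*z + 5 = 2*b - 2*z^2 + z*(-4*b - 1) + 1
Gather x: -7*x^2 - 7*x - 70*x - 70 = -7*x^2 - 77*x - 70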